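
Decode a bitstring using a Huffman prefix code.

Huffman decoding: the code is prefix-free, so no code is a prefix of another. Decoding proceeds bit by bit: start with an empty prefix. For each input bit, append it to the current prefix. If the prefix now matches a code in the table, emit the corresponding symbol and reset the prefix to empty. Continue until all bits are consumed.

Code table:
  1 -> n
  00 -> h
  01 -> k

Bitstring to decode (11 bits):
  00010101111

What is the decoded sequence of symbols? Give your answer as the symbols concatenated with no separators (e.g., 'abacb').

Answer: hkkknnn

Derivation:
Bit 0: prefix='0' (no match yet)
Bit 1: prefix='00' -> emit 'h', reset
Bit 2: prefix='0' (no match yet)
Bit 3: prefix='01' -> emit 'k', reset
Bit 4: prefix='0' (no match yet)
Bit 5: prefix='01' -> emit 'k', reset
Bit 6: prefix='0' (no match yet)
Bit 7: prefix='01' -> emit 'k', reset
Bit 8: prefix='1' -> emit 'n', reset
Bit 9: prefix='1' -> emit 'n', reset
Bit 10: prefix='1' -> emit 'n', reset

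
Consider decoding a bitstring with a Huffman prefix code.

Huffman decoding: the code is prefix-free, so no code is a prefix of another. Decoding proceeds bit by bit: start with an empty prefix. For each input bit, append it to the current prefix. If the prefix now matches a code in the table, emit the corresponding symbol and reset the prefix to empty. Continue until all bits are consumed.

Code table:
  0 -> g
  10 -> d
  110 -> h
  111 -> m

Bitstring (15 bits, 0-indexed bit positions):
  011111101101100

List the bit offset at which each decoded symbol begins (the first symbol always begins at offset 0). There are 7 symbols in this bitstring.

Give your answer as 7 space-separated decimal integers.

Answer: 0 1 4 7 8 11 14

Derivation:
Bit 0: prefix='0' -> emit 'g', reset
Bit 1: prefix='1' (no match yet)
Bit 2: prefix='11' (no match yet)
Bit 3: prefix='111' -> emit 'm', reset
Bit 4: prefix='1' (no match yet)
Bit 5: prefix='11' (no match yet)
Bit 6: prefix='111' -> emit 'm', reset
Bit 7: prefix='0' -> emit 'g', reset
Bit 8: prefix='1' (no match yet)
Bit 9: prefix='11' (no match yet)
Bit 10: prefix='110' -> emit 'h', reset
Bit 11: prefix='1' (no match yet)
Bit 12: prefix='11' (no match yet)
Bit 13: prefix='110' -> emit 'h', reset
Bit 14: prefix='0' -> emit 'g', reset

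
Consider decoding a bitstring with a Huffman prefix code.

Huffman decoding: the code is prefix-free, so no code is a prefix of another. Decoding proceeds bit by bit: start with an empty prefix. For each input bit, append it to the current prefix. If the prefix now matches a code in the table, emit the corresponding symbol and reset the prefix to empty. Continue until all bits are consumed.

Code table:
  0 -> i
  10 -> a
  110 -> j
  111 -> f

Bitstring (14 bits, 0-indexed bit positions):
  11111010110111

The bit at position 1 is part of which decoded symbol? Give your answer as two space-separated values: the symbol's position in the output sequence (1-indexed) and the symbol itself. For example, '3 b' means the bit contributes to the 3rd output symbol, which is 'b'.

Answer: 1 f

Derivation:
Bit 0: prefix='1' (no match yet)
Bit 1: prefix='11' (no match yet)
Bit 2: prefix='111' -> emit 'f', reset
Bit 3: prefix='1' (no match yet)
Bit 4: prefix='11' (no match yet)
Bit 5: prefix='110' -> emit 'j', reset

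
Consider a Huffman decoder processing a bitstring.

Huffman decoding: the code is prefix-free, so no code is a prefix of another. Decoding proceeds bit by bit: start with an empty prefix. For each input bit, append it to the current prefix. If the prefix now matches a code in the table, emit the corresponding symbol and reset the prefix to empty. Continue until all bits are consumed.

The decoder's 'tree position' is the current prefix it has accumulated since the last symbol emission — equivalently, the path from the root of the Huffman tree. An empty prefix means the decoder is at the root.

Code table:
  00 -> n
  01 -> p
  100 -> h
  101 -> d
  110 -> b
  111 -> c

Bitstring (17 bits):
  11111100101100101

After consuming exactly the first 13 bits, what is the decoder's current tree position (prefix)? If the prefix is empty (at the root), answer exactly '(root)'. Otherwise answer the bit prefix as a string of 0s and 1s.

Bit 0: prefix='1' (no match yet)
Bit 1: prefix='11' (no match yet)
Bit 2: prefix='111' -> emit 'c', reset
Bit 3: prefix='1' (no match yet)
Bit 4: prefix='11' (no match yet)
Bit 5: prefix='111' -> emit 'c', reset
Bit 6: prefix='0' (no match yet)
Bit 7: prefix='00' -> emit 'n', reset
Bit 8: prefix='1' (no match yet)
Bit 9: prefix='10' (no match yet)
Bit 10: prefix='101' -> emit 'd', reset
Bit 11: prefix='1' (no match yet)
Bit 12: prefix='10' (no match yet)

Answer: 10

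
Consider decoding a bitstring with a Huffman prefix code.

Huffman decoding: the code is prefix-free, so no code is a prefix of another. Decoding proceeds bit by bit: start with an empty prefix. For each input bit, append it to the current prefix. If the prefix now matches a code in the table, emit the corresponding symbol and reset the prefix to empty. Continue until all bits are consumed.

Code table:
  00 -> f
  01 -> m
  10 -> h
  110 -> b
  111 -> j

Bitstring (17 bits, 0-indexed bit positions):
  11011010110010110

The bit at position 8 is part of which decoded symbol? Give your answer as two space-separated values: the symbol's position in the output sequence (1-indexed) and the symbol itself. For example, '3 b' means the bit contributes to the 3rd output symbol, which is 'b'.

Answer: 4 b

Derivation:
Bit 0: prefix='1' (no match yet)
Bit 1: prefix='11' (no match yet)
Bit 2: prefix='110' -> emit 'b', reset
Bit 3: prefix='1' (no match yet)
Bit 4: prefix='11' (no match yet)
Bit 5: prefix='110' -> emit 'b', reset
Bit 6: prefix='1' (no match yet)
Bit 7: prefix='10' -> emit 'h', reset
Bit 8: prefix='1' (no match yet)
Bit 9: prefix='11' (no match yet)
Bit 10: prefix='110' -> emit 'b', reset
Bit 11: prefix='0' (no match yet)
Bit 12: prefix='01' -> emit 'm', reset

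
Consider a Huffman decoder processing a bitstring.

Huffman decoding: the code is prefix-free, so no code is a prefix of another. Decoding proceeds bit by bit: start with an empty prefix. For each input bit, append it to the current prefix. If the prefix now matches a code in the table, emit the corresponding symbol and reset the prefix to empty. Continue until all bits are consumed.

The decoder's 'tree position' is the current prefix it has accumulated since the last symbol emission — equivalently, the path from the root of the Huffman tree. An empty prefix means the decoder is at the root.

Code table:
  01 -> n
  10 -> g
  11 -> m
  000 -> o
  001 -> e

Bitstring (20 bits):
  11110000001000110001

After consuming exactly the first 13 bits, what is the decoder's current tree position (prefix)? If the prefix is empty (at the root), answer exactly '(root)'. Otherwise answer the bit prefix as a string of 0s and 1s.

Bit 0: prefix='1' (no match yet)
Bit 1: prefix='11' -> emit 'm', reset
Bit 2: prefix='1' (no match yet)
Bit 3: prefix='11' -> emit 'm', reset
Bit 4: prefix='0' (no match yet)
Bit 5: prefix='00' (no match yet)
Bit 6: prefix='000' -> emit 'o', reset
Bit 7: prefix='0' (no match yet)
Bit 8: prefix='00' (no match yet)
Bit 9: prefix='000' -> emit 'o', reset
Bit 10: prefix='1' (no match yet)
Bit 11: prefix='10' -> emit 'g', reset
Bit 12: prefix='0' (no match yet)

Answer: 0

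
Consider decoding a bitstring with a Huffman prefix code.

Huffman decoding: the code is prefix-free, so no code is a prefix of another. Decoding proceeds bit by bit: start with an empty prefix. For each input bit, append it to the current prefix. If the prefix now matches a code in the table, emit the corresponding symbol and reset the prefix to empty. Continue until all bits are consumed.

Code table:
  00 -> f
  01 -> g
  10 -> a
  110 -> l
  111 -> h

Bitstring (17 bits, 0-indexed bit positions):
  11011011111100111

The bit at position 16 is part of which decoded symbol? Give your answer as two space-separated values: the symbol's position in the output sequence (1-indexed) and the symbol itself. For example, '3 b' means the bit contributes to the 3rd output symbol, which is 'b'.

Answer: 6 h

Derivation:
Bit 0: prefix='1' (no match yet)
Bit 1: prefix='11' (no match yet)
Bit 2: prefix='110' -> emit 'l', reset
Bit 3: prefix='1' (no match yet)
Bit 4: prefix='11' (no match yet)
Bit 5: prefix='110' -> emit 'l', reset
Bit 6: prefix='1' (no match yet)
Bit 7: prefix='11' (no match yet)
Bit 8: prefix='111' -> emit 'h', reset
Bit 9: prefix='1' (no match yet)
Bit 10: prefix='11' (no match yet)
Bit 11: prefix='111' -> emit 'h', reset
Bit 12: prefix='0' (no match yet)
Bit 13: prefix='00' -> emit 'f', reset
Bit 14: prefix='1' (no match yet)
Bit 15: prefix='11' (no match yet)
Bit 16: prefix='111' -> emit 'h', reset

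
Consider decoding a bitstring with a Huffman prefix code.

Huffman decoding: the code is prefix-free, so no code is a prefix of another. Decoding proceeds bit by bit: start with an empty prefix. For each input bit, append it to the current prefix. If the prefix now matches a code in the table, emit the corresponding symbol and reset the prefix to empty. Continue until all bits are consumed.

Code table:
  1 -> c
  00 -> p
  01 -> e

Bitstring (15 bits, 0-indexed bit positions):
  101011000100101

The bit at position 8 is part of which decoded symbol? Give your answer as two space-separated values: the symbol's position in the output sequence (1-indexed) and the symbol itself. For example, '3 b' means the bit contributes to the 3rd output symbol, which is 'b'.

Answer: 6 e

Derivation:
Bit 0: prefix='1' -> emit 'c', reset
Bit 1: prefix='0' (no match yet)
Bit 2: prefix='01' -> emit 'e', reset
Bit 3: prefix='0' (no match yet)
Bit 4: prefix='01' -> emit 'e', reset
Bit 5: prefix='1' -> emit 'c', reset
Bit 6: prefix='0' (no match yet)
Bit 7: prefix='00' -> emit 'p', reset
Bit 8: prefix='0' (no match yet)
Bit 9: prefix='01' -> emit 'e', reset
Bit 10: prefix='0' (no match yet)
Bit 11: prefix='00' -> emit 'p', reset
Bit 12: prefix='1' -> emit 'c', reset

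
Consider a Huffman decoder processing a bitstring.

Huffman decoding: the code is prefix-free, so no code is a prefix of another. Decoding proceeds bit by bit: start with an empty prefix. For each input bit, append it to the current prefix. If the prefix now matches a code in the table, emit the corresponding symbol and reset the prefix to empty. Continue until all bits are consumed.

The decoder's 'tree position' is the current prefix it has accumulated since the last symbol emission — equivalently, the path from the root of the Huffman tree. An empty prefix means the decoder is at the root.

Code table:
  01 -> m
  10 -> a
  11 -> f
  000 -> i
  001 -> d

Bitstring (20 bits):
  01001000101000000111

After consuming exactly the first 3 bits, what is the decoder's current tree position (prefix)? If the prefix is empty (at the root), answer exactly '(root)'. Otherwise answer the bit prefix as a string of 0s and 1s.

Answer: 0

Derivation:
Bit 0: prefix='0' (no match yet)
Bit 1: prefix='01' -> emit 'm', reset
Bit 2: prefix='0' (no match yet)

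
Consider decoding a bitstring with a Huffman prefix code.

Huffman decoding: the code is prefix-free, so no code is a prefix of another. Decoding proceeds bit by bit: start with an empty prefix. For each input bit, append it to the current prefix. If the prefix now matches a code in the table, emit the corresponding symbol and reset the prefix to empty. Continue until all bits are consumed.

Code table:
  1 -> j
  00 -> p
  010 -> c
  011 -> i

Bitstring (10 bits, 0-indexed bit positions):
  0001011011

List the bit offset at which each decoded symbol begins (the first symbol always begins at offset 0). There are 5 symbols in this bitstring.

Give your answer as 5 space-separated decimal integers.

Bit 0: prefix='0' (no match yet)
Bit 1: prefix='00' -> emit 'p', reset
Bit 2: prefix='0' (no match yet)
Bit 3: prefix='01' (no match yet)
Bit 4: prefix='010' -> emit 'c', reset
Bit 5: prefix='1' -> emit 'j', reset
Bit 6: prefix='1' -> emit 'j', reset
Bit 7: prefix='0' (no match yet)
Bit 8: prefix='01' (no match yet)
Bit 9: prefix='011' -> emit 'i', reset

Answer: 0 2 5 6 7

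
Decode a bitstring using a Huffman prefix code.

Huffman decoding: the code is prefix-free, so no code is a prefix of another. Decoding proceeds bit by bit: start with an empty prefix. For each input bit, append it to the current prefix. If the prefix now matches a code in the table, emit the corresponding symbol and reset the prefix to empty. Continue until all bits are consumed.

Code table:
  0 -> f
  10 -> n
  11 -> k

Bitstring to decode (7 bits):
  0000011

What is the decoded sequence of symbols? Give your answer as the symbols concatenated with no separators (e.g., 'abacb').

Bit 0: prefix='0' -> emit 'f', reset
Bit 1: prefix='0' -> emit 'f', reset
Bit 2: prefix='0' -> emit 'f', reset
Bit 3: prefix='0' -> emit 'f', reset
Bit 4: prefix='0' -> emit 'f', reset
Bit 5: prefix='1' (no match yet)
Bit 6: prefix='11' -> emit 'k', reset

Answer: fffffk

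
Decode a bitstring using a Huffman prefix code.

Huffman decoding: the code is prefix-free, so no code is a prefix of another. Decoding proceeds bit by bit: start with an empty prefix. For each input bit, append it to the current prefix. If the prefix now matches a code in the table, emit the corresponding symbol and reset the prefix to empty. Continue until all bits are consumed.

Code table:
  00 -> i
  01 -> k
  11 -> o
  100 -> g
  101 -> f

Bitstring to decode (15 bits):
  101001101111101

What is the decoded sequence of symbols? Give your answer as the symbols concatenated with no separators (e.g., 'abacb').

Answer: fiokook

Derivation:
Bit 0: prefix='1' (no match yet)
Bit 1: prefix='10' (no match yet)
Bit 2: prefix='101' -> emit 'f', reset
Bit 3: prefix='0' (no match yet)
Bit 4: prefix='00' -> emit 'i', reset
Bit 5: prefix='1' (no match yet)
Bit 6: prefix='11' -> emit 'o', reset
Bit 7: prefix='0' (no match yet)
Bit 8: prefix='01' -> emit 'k', reset
Bit 9: prefix='1' (no match yet)
Bit 10: prefix='11' -> emit 'o', reset
Bit 11: prefix='1' (no match yet)
Bit 12: prefix='11' -> emit 'o', reset
Bit 13: prefix='0' (no match yet)
Bit 14: prefix='01' -> emit 'k', reset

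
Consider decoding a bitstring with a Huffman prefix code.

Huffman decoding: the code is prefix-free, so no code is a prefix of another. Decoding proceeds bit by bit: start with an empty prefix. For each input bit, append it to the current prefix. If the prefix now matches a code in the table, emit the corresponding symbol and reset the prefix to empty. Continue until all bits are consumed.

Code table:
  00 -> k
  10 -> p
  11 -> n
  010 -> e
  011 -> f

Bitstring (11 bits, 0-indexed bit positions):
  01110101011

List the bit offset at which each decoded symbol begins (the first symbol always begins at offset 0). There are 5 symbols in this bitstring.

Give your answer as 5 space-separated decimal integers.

Answer: 0 3 5 7 9

Derivation:
Bit 0: prefix='0' (no match yet)
Bit 1: prefix='01' (no match yet)
Bit 2: prefix='011' -> emit 'f', reset
Bit 3: prefix='1' (no match yet)
Bit 4: prefix='10' -> emit 'p', reset
Bit 5: prefix='1' (no match yet)
Bit 6: prefix='10' -> emit 'p', reset
Bit 7: prefix='1' (no match yet)
Bit 8: prefix='10' -> emit 'p', reset
Bit 9: prefix='1' (no match yet)
Bit 10: prefix='11' -> emit 'n', reset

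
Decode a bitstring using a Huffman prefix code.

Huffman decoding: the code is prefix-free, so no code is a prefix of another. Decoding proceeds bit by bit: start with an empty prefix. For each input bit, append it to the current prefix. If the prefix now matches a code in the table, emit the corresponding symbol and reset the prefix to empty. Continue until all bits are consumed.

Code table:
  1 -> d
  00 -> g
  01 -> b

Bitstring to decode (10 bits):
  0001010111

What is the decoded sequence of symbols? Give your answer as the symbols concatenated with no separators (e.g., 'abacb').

Answer: gbbbdd

Derivation:
Bit 0: prefix='0' (no match yet)
Bit 1: prefix='00' -> emit 'g', reset
Bit 2: prefix='0' (no match yet)
Bit 3: prefix='01' -> emit 'b', reset
Bit 4: prefix='0' (no match yet)
Bit 5: prefix='01' -> emit 'b', reset
Bit 6: prefix='0' (no match yet)
Bit 7: prefix='01' -> emit 'b', reset
Bit 8: prefix='1' -> emit 'd', reset
Bit 9: prefix='1' -> emit 'd', reset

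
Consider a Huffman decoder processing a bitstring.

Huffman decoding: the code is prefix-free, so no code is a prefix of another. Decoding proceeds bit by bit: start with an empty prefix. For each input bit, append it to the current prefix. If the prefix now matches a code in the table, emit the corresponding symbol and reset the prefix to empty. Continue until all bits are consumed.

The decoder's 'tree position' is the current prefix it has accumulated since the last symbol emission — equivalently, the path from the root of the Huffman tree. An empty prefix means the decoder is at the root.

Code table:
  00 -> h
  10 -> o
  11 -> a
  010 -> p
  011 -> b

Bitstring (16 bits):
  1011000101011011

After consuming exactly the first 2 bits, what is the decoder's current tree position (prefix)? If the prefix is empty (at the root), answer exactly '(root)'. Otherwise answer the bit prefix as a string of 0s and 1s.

Bit 0: prefix='1' (no match yet)
Bit 1: prefix='10' -> emit 'o', reset

Answer: (root)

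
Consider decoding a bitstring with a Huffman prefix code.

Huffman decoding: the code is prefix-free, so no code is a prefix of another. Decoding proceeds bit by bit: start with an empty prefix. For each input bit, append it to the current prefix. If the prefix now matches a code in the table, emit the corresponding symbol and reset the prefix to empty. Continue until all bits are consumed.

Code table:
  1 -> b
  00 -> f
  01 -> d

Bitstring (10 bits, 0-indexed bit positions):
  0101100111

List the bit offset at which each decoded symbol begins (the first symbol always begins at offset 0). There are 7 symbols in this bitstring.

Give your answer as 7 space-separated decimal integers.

Answer: 0 2 4 5 7 8 9

Derivation:
Bit 0: prefix='0' (no match yet)
Bit 1: prefix='01' -> emit 'd', reset
Bit 2: prefix='0' (no match yet)
Bit 3: prefix='01' -> emit 'd', reset
Bit 4: prefix='1' -> emit 'b', reset
Bit 5: prefix='0' (no match yet)
Bit 6: prefix='00' -> emit 'f', reset
Bit 7: prefix='1' -> emit 'b', reset
Bit 8: prefix='1' -> emit 'b', reset
Bit 9: prefix='1' -> emit 'b', reset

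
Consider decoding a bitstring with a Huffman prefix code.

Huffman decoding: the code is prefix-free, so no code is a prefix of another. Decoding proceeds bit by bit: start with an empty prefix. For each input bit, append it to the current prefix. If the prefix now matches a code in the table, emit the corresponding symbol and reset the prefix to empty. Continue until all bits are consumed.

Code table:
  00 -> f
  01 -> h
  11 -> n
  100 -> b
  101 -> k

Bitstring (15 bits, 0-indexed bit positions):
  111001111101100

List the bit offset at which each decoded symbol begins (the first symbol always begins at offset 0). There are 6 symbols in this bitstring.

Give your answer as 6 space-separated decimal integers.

Answer: 0 2 5 7 9 12

Derivation:
Bit 0: prefix='1' (no match yet)
Bit 1: prefix='11' -> emit 'n', reset
Bit 2: prefix='1' (no match yet)
Bit 3: prefix='10' (no match yet)
Bit 4: prefix='100' -> emit 'b', reset
Bit 5: prefix='1' (no match yet)
Bit 6: prefix='11' -> emit 'n', reset
Bit 7: prefix='1' (no match yet)
Bit 8: prefix='11' -> emit 'n', reset
Bit 9: prefix='1' (no match yet)
Bit 10: prefix='10' (no match yet)
Bit 11: prefix='101' -> emit 'k', reset
Bit 12: prefix='1' (no match yet)
Bit 13: prefix='10' (no match yet)
Bit 14: prefix='100' -> emit 'b', reset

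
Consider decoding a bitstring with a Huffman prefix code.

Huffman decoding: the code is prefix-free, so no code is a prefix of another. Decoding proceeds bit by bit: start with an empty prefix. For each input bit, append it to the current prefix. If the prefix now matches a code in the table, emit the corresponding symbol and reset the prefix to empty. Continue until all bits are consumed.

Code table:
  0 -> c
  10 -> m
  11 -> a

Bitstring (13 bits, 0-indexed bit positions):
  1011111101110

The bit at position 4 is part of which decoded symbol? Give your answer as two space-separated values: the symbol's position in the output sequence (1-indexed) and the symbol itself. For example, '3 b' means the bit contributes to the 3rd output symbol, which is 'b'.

Bit 0: prefix='1' (no match yet)
Bit 1: prefix='10' -> emit 'm', reset
Bit 2: prefix='1' (no match yet)
Bit 3: prefix='11' -> emit 'a', reset
Bit 4: prefix='1' (no match yet)
Bit 5: prefix='11' -> emit 'a', reset
Bit 6: prefix='1' (no match yet)
Bit 7: prefix='11' -> emit 'a', reset
Bit 8: prefix='0' -> emit 'c', reset

Answer: 3 a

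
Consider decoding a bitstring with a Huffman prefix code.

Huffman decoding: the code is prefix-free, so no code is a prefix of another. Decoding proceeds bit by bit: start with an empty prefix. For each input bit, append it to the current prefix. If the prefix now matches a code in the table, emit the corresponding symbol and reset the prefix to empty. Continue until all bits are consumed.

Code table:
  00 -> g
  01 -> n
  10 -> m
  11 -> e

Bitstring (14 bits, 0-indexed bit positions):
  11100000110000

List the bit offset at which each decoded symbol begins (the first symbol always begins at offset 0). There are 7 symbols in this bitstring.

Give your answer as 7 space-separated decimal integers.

Bit 0: prefix='1' (no match yet)
Bit 1: prefix='11' -> emit 'e', reset
Bit 2: prefix='1' (no match yet)
Bit 3: prefix='10' -> emit 'm', reset
Bit 4: prefix='0' (no match yet)
Bit 5: prefix='00' -> emit 'g', reset
Bit 6: prefix='0' (no match yet)
Bit 7: prefix='00' -> emit 'g', reset
Bit 8: prefix='1' (no match yet)
Bit 9: prefix='11' -> emit 'e', reset
Bit 10: prefix='0' (no match yet)
Bit 11: prefix='00' -> emit 'g', reset
Bit 12: prefix='0' (no match yet)
Bit 13: prefix='00' -> emit 'g', reset

Answer: 0 2 4 6 8 10 12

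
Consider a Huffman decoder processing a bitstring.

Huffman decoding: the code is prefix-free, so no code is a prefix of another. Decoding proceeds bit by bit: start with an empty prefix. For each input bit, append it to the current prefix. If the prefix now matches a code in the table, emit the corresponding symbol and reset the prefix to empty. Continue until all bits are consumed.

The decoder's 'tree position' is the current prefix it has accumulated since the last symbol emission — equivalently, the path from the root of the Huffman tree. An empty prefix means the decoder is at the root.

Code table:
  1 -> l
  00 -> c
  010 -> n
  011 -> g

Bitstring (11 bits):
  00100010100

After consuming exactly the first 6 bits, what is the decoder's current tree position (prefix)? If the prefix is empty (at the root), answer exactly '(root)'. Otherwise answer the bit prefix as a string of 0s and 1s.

Answer: 0

Derivation:
Bit 0: prefix='0' (no match yet)
Bit 1: prefix='00' -> emit 'c', reset
Bit 2: prefix='1' -> emit 'l', reset
Bit 3: prefix='0' (no match yet)
Bit 4: prefix='00' -> emit 'c', reset
Bit 5: prefix='0' (no match yet)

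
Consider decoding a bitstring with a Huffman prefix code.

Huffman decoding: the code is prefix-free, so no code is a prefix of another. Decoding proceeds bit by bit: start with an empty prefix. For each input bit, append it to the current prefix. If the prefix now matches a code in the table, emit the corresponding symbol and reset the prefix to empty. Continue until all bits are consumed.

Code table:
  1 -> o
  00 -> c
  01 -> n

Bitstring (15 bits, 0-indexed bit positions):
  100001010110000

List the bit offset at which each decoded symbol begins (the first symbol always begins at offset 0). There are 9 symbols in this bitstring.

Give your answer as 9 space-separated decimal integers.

Bit 0: prefix='1' -> emit 'o', reset
Bit 1: prefix='0' (no match yet)
Bit 2: prefix='00' -> emit 'c', reset
Bit 3: prefix='0' (no match yet)
Bit 4: prefix='00' -> emit 'c', reset
Bit 5: prefix='1' -> emit 'o', reset
Bit 6: prefix='0' (no match yet)
Bit 7: prefix='01' -> emit 'n', reset
Bit 8: prefix='0' (no match yet)
Bit 9: prefix='01' -> emit 'n', reset
Bit 10: prefix='1' -> emit 'o', reset
Bit 11: prefix='0' (no match yet)
Bit 12: prefix='00' -> emit 'c', reset
Bit 13: prefix='0' (no match yet)
Bit 14: prefix='00' -> emit 'c', reset

Answer: 0 1 3 5 6 8 10 11 13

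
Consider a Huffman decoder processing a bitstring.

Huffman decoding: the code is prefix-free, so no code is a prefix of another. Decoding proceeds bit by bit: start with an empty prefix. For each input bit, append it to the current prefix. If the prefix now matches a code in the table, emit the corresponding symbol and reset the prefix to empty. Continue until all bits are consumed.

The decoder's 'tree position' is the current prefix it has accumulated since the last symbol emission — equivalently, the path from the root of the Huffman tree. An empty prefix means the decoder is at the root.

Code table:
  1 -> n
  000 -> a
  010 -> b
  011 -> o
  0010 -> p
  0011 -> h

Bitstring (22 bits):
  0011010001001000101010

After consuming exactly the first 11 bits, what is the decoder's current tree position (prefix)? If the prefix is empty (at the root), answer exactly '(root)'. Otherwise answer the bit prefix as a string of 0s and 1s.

Bit 0: prefix='0' (no match yet)
Bit 1: prefix='00' (no match yet)
Bit 2: prefix='001' (no match yet)
Bit 3: prefix='0011' -> emit 'h', reset
Bit 4: prefix='0' (no match yet)
Bit 5: prefix='01' (no match yet)
Bit 6: prefix='010' -> emit 'b', reset
Bit 7: prefix='0' (no match yet)
Bit 8: prefix='00' (no match yet)
Bit 9: prefix='001' (no match yet)
Bit 10: prefix='0010' -> emit 'p', reset

Answer: (root)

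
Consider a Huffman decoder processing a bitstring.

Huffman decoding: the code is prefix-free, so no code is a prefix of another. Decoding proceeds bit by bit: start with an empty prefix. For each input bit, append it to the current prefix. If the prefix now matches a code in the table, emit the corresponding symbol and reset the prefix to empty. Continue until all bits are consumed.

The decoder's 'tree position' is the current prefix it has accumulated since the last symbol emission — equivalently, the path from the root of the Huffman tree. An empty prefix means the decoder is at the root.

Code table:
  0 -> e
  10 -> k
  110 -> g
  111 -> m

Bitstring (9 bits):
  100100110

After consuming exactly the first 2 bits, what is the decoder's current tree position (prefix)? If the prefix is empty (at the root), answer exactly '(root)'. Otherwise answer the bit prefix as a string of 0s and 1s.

Bit 0: prefix='1' (no match yet)
Bit 1: prefix='10' -> emit 'k', reset

Answer: (root)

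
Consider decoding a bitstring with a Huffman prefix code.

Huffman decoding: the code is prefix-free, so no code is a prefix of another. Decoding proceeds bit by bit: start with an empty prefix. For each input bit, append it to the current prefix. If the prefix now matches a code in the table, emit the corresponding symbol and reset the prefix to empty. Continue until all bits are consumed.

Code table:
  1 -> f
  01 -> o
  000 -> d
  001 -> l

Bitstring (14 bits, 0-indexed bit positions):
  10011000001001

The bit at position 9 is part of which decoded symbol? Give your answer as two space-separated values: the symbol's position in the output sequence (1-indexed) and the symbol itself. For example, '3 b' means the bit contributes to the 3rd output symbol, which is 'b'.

Bit 0: prefix='1' -> emit 'f', reset
Bit 1: prefix='0' (no match yet)
Bit 2: prefix='00' (no match yet)
Bit 3: prefix='001' -> emit 'l', reset
Bit 4: prefix='1' -> emit 'f', reset
Bit 5: prefix='0' (no match yet)
Bit 6: prefix='00' (no match yet)
Bit 7: prefix='000' -> emit 'd', reset
Bit 8: prefix='0' (no match yet)
Bit 9: prefix='00' (no match yet)
Bit 10: prefix='001' -> emit 'l', reset
Bit 11: prefix='0' (no match yet)
Bit 12: prefix='00' (no match yet)
Bit 13: prefix='001' -> emit 'l', reset

Answer: 5 l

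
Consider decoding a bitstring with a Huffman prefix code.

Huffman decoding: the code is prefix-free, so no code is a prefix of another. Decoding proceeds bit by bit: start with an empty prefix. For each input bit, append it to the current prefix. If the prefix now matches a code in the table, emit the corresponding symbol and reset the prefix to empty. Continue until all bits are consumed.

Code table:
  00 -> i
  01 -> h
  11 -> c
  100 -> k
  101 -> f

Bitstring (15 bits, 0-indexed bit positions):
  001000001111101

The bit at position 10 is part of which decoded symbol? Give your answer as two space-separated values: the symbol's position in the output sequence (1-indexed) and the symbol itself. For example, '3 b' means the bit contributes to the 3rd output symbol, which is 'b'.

Answer: 5 c

Derivation:
Bit 0: prefix='0' (no match yet)
Bit 1: prefix='00' -> emit 'i', reset
Bit 2: prefix='1' (no match yet)
Bit 3: prefix='10' (no match yet)
Bit 4: prefix='100' -> emit 'k', reset
Bit 5: prefix='0' (no match yet)
Bit 6: prefix='00' -> emit 'i', reset
Bit 7: prefix='0' (no match yet)
Bit 8: prefix='01' -> emit 'h', reset
Bit 9: prefix='1' (no match yet)
Bit 10: prefix='11' -> emit 'c', reset
Bit 11: prefix='1' (no match yet)
Bit 12: prefix='11' -> emit 'c', reset
Bit 13: prefix='0' (no match yet)
Bit 14: prefix='01' -> emit 'h', reset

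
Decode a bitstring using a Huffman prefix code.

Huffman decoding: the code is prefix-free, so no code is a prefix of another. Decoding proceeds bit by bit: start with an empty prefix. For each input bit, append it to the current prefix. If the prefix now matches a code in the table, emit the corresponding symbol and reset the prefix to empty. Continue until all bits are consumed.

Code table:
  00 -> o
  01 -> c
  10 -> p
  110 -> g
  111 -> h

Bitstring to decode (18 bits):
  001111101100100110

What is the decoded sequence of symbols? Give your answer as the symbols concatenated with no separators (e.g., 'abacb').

Bit 0: prefix='0' (no match yet)
Bit 1: prefix='00' -> emit 'o', reset
Bit 2: prefix='1' (no match yet)
Bit 3: prefix='11' (no match yet)
Bit 4: prefix='111' -> emit 'h', reset
Bit 5: prefix='1' (no match yet)
Bit 6: prefix='11' (no match yet)
Bit 7: prefix='110' -> emit 'g', reset
Bit 8: prefix='1' (no match yet)
Bit 9: prefix='11' (no match yet)
Bit 10: prefix='110' -> emit 'g', reset
Bit 11: prefix='0' (no match yet)
Bit 12: prefix='01' -> emit 'c', reset
Bit 13: prefix='0' (no match yet)
Bit 14: prefix='00' -> emit 'o', reset
Bit 15: prefix='1' (no match yet)
Bit 16: prefix='11' (no match yet)
Bit 17: prefix='110' -> emit 'g', reset

Answer: ohggcog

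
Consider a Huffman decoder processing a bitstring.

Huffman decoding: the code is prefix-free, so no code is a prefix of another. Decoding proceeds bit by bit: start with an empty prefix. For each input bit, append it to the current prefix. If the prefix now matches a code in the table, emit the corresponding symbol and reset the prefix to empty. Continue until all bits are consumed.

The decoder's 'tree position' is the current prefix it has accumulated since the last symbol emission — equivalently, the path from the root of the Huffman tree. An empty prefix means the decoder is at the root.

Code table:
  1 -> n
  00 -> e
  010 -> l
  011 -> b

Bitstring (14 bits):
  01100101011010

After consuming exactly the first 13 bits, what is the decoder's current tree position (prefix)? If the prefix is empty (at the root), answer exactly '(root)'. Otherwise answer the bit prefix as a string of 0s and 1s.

Answer: 01

Derivation:
Bit 0: prefix='0' (no match yet)
Bit 1: prefix='01' (no match yet)
Bit 2: prefix='011' -> emit 'b', reset
Bit 3: prefix='0' (no match yet)
Bit 4: prefix='00' -> emit 'e', reset
Bit 5: prefix='1' -> emit 'n', reset
Bit 6: prefix='0' (no match yet)
Bit 7: prefix='01' (no match yet)
Bit 8: prefix='010' -> emit 'l', reset
Bit 9: prefix='1' -> emit 'n', reset
Bit 10: prefix='1' -> emit 'n', reset
Bit 11: prefix='0' (no match yet)
Bit 12: prefix='01' (no match yet)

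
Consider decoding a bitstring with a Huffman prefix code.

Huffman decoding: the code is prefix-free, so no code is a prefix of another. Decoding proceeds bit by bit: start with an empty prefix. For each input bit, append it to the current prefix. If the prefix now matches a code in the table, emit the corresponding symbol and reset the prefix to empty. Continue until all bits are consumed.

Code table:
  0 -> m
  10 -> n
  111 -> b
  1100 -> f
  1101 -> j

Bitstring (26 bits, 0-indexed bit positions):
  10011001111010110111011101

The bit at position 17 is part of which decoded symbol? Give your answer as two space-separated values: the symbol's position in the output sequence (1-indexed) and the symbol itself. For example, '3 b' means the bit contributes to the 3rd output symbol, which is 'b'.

Bit 0: prefix='1' (no match yet)
Bit 1: prefix='10' -> emit 'n', reset
Bit 2: prefix='0' -> emit 'm', reset
Bit 3: prefix='1' (no match yet)
Bit 4: prefix='11' (no match yet)
Bit 5: prefix='110' (no match yet)
Bit 6: prefix='1100' -> emit 'f', reset
Bit 7: prefix='1' (no match yet)
Bit 8: prefix='11' (no match yet)
Bit 9: prefix='111' -> emit 'b', reset
Bit 10: prefix='1' (no match yet)
Bit 11: prefix='10' -> emit 'n', reset
Bit 12: prefix='1' (no match yet)
Bit 13: prefix='10' -> emit 'n', reset
Bit 14: prefix='1' (no match yet)
Bit 15: prefix='11' (no match yet)
Bit 16: prefix='110' (no match yet)
Bit 17: prefix='1101' -> emit 'j', reset
Bit 18: prefix='1' (no match yet)
Bit 19: prefix='11' (no match yet)
Bit 20: prefix='110' (no match yet)
Bit 21: prefix='1101' -> emit 'j', reset

Answer: 7 j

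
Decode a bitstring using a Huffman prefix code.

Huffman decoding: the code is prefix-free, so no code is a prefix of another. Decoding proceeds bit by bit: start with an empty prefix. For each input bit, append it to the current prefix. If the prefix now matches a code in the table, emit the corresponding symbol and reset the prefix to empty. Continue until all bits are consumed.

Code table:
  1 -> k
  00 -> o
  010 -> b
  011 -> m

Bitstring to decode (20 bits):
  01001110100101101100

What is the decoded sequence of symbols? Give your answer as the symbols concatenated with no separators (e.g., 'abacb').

Answer: bmkbbkkmo

Derivation:
Bit 0: prefix='0' (no match yet)
Bit 1: prefix='01' (no match yet)
Bit 2: prefix='010' -> emit 'b', reset
Bit 3: prefix='0' (no match yet)
Bit 4: prefix='01' (no match yet)
Bit 5: prefix='011' -> emit 'm', reset
Bit 6: prefix='1' -> emit 'k', reset
Bit 7: prefix='0' (no match yet)
Bit 8: prefix='01' (no match yet)
Bit 9: prefix='010' -> emit 'b', reset
Bit 10: prefix='0' (no match yet)
Bit 11: prefix='01' (no match yet)
Bit 12: prefix='010' -> emit 'b', reset
Bit 13: prefix='1' -> emit 'k', reset
Bit 14: prefix='1' -> emit 'k', reset
Bit 15: prefix='0' (no match yet)
Bit 16: prefix='01' (no match yet)
Bit 17: prefix='011' -> emit 'm', reset
Bit 18: prefix='0' (no match yet)
Bit 19: prefix='00' -> emit 'o', reset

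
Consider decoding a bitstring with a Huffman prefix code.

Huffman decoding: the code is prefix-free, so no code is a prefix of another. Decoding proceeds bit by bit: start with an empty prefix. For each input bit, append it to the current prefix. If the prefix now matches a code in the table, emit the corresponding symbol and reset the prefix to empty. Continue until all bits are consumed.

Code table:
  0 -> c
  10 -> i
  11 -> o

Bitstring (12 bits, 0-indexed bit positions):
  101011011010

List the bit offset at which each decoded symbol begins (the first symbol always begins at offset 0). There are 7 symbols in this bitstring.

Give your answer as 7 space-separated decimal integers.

Bit 0: prefix='1' (no match yet)
Bit 1: prefix='10' -> emit 'i', reset
Bit 2: prefix='1' (no match yet)
Bit 3: prefix='10' -> emit 'i', reset
Bit 4: prefix='1' (no match yet)
Bit 5: prefix='11' -> emit 'o', reset
Bit 6: prefix='0' -> emit 'c', reset
Bit 7: prefix='1' (no match yet)
Bit 8: prefix='11' -> emit 'o', reset
Bit 9: prefix='0' -> emit 'c', reset
Bit 10: prefix='1' (no match yet)
Bit 11: prefix='10' -> emit 'i', reset

Answer: 0 2 4 6 7 9 10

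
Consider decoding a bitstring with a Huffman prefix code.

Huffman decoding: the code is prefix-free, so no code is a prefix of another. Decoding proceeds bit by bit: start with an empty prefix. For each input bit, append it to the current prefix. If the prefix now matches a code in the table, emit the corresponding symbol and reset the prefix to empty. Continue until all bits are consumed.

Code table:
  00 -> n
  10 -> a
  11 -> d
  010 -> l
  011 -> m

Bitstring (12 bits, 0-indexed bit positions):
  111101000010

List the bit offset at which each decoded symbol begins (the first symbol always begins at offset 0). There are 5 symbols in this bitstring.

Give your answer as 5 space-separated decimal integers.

Bit 0: prefix='1' (no match yet)
Bit 1: prefix='11' -> emit 'd', reset
Bit 2: prefix='1' (no match yet)
Bit 3: prefix='11' -> emit 'd', reset
Bit 4: prefix='0' (no match yet)
Bit 5: prefix='01' (no match yet)
Bit 6: prefix='010' -> emit 'l', reset
Bit 7: prefix='0' (no match yet)
Bit 8: prefix='00' -> emit 'n', reset
Bit 9: prefix='0' (no match yet)
Bit 10: prefix='01' (no match yet)
Bit 11: prefix='010' -> emit 'l', reset

Answer: 0 2 4 7 9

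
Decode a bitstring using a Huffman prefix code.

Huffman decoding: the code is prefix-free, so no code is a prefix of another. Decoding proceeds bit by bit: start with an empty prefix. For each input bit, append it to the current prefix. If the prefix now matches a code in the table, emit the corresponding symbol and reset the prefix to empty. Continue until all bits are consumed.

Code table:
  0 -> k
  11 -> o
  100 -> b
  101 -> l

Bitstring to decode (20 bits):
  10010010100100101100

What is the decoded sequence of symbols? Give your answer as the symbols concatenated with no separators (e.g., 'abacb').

Answer: bblkkblb

Derivation:
Bit 0: prefix='1' (no match yet)
Bit 1: prefix='10' (no match yet)
Bit 2: prefix='100' -> emit 'b', reset
Bit 3: prefix='1' (no match yet)
Bit 4: prefix='10' (no match yet)
Bit 5: prefix='100' -> emit 'b', reset
Bit 6: prefix='1' (no match yet)
Bit 7: prefix='10' (no match yet)
Bit 8: prefix='101' -> emit 'l', reset
Bit 9: prefix='0' -> emit 'k', reset
Bit 10: prefix='0' -> emit 'k', reset
Bit 11: prefix='1' (no match yet)
Bit 12: prefix='10' (no match yet)
Bit 13: prefix='100' -> emit 'b', reset
Bit 14: prefix='1' (no match yet)
Bit 15: prefix='10' (no match yet)
Bit 16: prefix='101' -> emit 'l', reset
Bit 17: prefix='1' (no match yet)
Bit 18: prefix='10' (no match yet)
Bit 19: prefix='100' -> emit 'b', reset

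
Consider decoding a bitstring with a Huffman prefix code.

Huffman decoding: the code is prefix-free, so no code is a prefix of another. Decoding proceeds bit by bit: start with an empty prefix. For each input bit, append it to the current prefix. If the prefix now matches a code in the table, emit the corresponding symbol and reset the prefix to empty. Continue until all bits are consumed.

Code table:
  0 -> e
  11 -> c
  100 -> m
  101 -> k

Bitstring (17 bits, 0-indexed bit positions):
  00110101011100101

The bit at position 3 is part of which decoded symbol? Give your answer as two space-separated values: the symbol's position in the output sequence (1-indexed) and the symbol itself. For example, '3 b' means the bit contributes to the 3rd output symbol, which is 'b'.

Answer: 3 c

Derivation:
Bit 0: prefix='0' -> emit 'e', reset
Bit 1: prefix='0' -> emit 'e', reset
Bit 2: prefix='1' (no match yet)
Bit 3: prefix='11' -> emit 'c', reset
Bit 4: prefix='0' -> emit 'e', reset
Bit 5: prefix='1' (no match yet)
Bit 6: prefix='10' (no match yet)
Bit 7: prefix='101' -> emit 'k', reset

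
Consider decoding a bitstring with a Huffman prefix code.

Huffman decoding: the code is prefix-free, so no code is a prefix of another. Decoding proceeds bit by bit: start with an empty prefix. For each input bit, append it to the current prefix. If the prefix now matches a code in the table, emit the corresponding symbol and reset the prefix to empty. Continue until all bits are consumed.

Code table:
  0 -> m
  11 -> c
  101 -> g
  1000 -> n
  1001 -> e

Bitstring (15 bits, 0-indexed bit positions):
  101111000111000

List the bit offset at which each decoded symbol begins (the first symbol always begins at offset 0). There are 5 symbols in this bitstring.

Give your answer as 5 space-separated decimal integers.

Bit 0: prefix='1' (no match yet)
Bit 1: prefix='10' (no match yet)
Bit 2: prefix='101' -> emit 'g', reset
Bit 3: prefix='1' (no match yet)
Bit 4: prefix='11' -> emit 'c', reset
Bit 5: prefix='1' (no match yet)
Bit 6: prefix='10' (no match yet)
Bit 7: prefix='100' (no match yet)
Bit 8: prefix='1000' -> emit 'n', reset
Bit 9: prefix='1' (no match yet)
Bit 10: prefix='11' -> emit 'c', reset
Bit 11: prefix='1' (no match yet)
Bit 12: prefix='10' (no match yet)
Bit 13: prefix='100' (no match yet)
Bit 14: prefix='1000' -> emit 'n', reset

Answer: 0 3 5 9 11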